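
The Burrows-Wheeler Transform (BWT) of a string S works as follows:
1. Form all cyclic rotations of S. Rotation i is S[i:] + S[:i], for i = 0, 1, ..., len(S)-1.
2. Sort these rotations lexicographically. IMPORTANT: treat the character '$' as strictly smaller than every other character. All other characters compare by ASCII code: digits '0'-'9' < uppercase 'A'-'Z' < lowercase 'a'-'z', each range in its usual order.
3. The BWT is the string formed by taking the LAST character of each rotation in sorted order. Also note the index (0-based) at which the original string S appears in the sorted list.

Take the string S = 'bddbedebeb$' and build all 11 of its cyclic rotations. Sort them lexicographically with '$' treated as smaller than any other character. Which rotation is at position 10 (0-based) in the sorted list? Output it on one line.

All 11 rotations (rotation i = S[i:]+S[:i]):
  rot[0] = bddbedebeb$
  rot[1] = ddbedebeb$b
  rot[2] = dbedebeb$bd
  rot[3] = bedebeb$bdd
  rot[4] = edebeb$bddb
  rot[5] = debeb$bddbe
  rot[6] = ebeb$bddbed
  rot[7] = beb$bddbede
  rot[8] = eb$bddbedeb
  rot[9] = b$bddbedebe
  rot[10] = $bddbedebeb
Sorted (with $ < everything):
  sorted[0] = $bddbedebeb
  sorted[1] = b$bddbedebe
  sorted[2] = bddbedebeb$
  sorted[3] = beb$bddbede
  sorted[4] = bedebeb$bdd
  sorted[5] = dbedebeb$bd
  sorted[6] = ddbedebeb$b
  sorted[7] = debeb$bddbe
  sorted[8] = eb$bddbedeb
  sorted[9] = ebeb$bddbed
  sorted[10] = edebeb$bddb
sorted[10] = edebeb$bddb

Answer: edebeb$bddb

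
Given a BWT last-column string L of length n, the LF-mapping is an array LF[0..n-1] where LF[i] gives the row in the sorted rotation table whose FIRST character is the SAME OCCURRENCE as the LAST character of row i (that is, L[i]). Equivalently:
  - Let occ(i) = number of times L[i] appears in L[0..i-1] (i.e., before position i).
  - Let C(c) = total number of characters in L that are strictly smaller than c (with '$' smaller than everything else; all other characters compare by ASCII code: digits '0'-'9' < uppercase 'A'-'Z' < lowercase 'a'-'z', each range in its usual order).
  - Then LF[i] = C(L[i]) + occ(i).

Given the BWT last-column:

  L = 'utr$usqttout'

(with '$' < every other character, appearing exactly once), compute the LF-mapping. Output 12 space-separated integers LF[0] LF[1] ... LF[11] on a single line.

Char counts: '$':1, 'o':1, 'q':1, 'r':1, 's':1, 't':4, 'u':3
C (first-col start): C('$')=0, C('o')=1, C('q')=2, C('r')=3, C('s')=4, C('t')=5, C('u')=9
L[0]='u': occ=0, LF[0]=C('u')+0=9+0=9
L[1]='t': occ=0, LF[1]=C('t')+0=5+0=5
L[2]='r': occ=0, LF[2]=C('r')+0=3+0=3
L[3]='$': occ=0, LF[3]=C('$')+0=0+0=0
L[4]='u': occ=1, LF[4]=C('u')+1=9+1=10
L[5]='s': occ=0, LF[5]=C('s')+0=4+0=4
L[6]='q': occ=0, LF[6]=C('q')+0=2+0=2
L[7]='t': occ=1, LF[7]=C('t')+1=5+1=6
L[8]='t': occ=2, LF[8]=C('t')+2=5+2=7
L[9]='o': occ=0, LF[9]=C('o')+0=1+0=1
L[10]='u': occ=2, LF[10]=C('u')+2=9+2=11
L[11]='t': occ=3, LF[11]=C('t')+3=5+3=8

Answer: 9 5 3 0 10 4 2 6 7 1 11 8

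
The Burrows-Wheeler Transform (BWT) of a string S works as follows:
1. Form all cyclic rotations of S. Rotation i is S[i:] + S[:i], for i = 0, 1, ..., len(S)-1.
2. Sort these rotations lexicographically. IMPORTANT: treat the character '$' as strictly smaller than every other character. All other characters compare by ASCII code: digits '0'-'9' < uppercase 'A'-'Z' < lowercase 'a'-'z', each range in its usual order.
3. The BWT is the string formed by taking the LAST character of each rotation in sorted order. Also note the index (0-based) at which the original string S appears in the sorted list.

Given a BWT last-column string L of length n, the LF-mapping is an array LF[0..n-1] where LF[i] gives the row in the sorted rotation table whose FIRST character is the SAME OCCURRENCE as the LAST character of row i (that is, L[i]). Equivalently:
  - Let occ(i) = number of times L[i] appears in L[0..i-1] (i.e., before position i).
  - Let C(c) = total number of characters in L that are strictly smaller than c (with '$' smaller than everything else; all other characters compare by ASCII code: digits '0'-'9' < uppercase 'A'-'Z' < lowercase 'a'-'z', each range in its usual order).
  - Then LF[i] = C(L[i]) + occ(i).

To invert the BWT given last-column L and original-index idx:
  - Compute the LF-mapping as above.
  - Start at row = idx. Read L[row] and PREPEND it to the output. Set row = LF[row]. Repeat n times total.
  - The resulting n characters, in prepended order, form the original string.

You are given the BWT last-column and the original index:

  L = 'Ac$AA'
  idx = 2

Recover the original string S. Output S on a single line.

LF mapping: 1 4 0 2 3
Walk LF starting at row 2, prepending L[row]:
  step 1: row=2, L[2]='$', prepend. Next row=LF[2]=0
  step 2: row=0, L[0]='A', prepend. Next row=LF[0]=1
  step 3: row=1, L[1]='c', prepend. Next row=LF[1]=4
  step 4: row=4, L[4]='A', prepend. Next row=LF[4]=3
  step 5: row=3, L[3]='A', prepend. Next row=LF[3]=2
Reversed output: AAcA$

Answer: AAcA$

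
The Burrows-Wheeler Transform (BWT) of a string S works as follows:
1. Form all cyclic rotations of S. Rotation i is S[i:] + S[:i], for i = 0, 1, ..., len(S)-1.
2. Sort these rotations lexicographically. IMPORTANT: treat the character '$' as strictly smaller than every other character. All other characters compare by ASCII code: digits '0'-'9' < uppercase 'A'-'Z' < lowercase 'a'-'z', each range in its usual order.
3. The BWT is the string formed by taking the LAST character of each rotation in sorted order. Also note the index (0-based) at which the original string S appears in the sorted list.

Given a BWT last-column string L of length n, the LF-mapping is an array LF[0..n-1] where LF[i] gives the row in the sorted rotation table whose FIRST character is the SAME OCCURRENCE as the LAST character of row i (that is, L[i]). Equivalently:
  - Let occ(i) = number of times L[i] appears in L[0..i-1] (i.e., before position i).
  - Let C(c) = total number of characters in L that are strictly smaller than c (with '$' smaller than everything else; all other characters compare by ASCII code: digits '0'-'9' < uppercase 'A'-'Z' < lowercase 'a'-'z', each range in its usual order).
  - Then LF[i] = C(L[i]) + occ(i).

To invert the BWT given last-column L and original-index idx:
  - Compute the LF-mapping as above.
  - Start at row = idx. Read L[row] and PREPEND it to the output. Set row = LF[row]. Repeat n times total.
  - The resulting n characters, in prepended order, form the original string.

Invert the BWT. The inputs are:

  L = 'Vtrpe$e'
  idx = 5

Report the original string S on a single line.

LF mapping: 1 6 5 4 2 0 3
Walk LF starting at row 5, prepending L[row]:
  step 1: row=5, L[5]='$', prepend. Next row=LF[5]=0
  step 2: row=0, L[0]='V', prepend. Next row=LF[0]=1
  step 3: row=1, L[1]='t', prepend. Next row=LF[1]=6
  step 4: row=6, L[6]='e', prepend. Next row=LF[6]=3
  step 5: row=3, L[3]='p', prepend. Next row=LF[3]=4
  step 6: row=4, L[4]='e', prepend. Next row=LF[4]=2
  step 7: row=2, L[2]='r', prepend. Next row=LF[2]=5
Reversed output: repetV$

Answer: repetV$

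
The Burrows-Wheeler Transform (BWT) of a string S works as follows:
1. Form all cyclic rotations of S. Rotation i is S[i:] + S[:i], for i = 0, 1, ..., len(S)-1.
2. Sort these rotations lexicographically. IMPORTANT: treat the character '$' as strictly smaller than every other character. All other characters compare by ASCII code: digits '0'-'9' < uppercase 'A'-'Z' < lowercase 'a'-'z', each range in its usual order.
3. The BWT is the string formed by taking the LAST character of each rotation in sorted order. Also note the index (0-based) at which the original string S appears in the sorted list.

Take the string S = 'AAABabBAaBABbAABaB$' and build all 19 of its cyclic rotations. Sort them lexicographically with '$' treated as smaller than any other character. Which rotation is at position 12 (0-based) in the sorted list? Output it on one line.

All 19 rotations (rotation i = S[i:]+S[:i]):
  rot[0] = AAABabBAaBABbAABaB$
  rot[1] = AABabBAaBABbAABaB$A
  rot[2] = ABabBAaBABbAABaB$AA
  rot[3] = BabBAaBABbAABaB$AAA
  rot[4] = abBAaBABbAABaB$AAAB
  rot[5] = bBAaBABbAABaB$AAABa
  rot[6] = BAaBABbAABaB$AAABab
  rot[7] = AaBABbAABaB$AAABabB
  rot[8] = aBABbAABaB$AAABabBA
  rot[9] = BABbAABaB$AAABabBAa
  rot[10] = ABbAABaB$AAABabBAaB
  rot[11] = BbAABaB$AAABabBAaBA
  rot[12] = bAABaB$AAABabBAaBAB
  rot[13] = AABaB$AAABabBAaBABb
  rot[14] = ABaB$AAABabBAaBABbA
  rot[15] = BaB$AAABabBAaBABbAA
  rot[16] = aB$AAABabBAaBABbAAB
  rot[17] = B$AAABabBAaBABbAABa
  rot[18] = $AAABabBAaBABbAABaB
Sorted (with $ < everything):
  sorted[0] = $AAABabBAaBABbAABaB
  sorted[1] = AAABabBAaBABbAABaB$
  sorted[2] = AABaB$AAABabBAaBABb
  sorted[3] = AABabBAaBABbAABaB$A
  sorted[4] = ABaB$AAABabBAaBABbA
  sorted[5] = ABabBAaBABbAABaB$AA
  sorted[6] = ABbAABaB$AAABabBAaB
  sorted[7] = AaBABbAABaB$AAABabB
  sorted[8] = B$AAABabBAaBABbAABa
  sorted[9] = BABbAABaB$AAABabBAa
  sorted[10] = BAaBABbAABaB$AAABab
  sorted[11] = BaB$AAABabBAaBABbAA
  sorted[12] = BabBAaBABbAABaB$AAA
  sorted[13] = BbAABaB$AAABabBAaBA
  sorted[14] = aB$AAABabBAaBABbAAB
  sorted[15] = aBABbAABaB$AAABabBA
  sorted[16] = abBAaBABbAABaB$AAAB
  sorted[17] = bAABaB$AAABabBAaBAB
  sorted[18] = bBAaBABbAABaB$AAABa
sorted[12] = BabBAaBABbAABaB$AAA

Answer: BabBAaBABbAABaB$AAA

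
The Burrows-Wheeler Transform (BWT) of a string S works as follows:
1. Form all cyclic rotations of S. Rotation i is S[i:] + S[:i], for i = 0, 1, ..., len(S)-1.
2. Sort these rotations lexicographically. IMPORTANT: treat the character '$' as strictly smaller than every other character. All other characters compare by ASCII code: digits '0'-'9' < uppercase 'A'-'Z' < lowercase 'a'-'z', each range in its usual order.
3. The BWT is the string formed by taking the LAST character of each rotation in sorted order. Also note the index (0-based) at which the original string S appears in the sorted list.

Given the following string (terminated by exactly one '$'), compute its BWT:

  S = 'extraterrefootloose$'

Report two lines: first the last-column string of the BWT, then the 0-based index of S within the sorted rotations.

All 20 rotations (rotation i = S[i:]+S[:i]):
  rot[0] = extraterrefootloose$
  rot[1] = xtraterrefootloose$e
  rot[2] = traterrefootloose$ex
  rot[3] = raterrefootloose$ext
  rot[4] = aterrefootloose$extr
  rot[5] = terrefootloose$extra
  rot[6] = errefootloose$extrat
  rot[7] = rrefootloose$extrate
  rot[8] = refootloose$extrater
  rot[9] = efootloose$extraterr
  rot[10] = footloose$extraterre
  rot[11] = ootloose$extraterref
  rot[12] = otloose$extraterrefo
  rot[13] = tloose$extraterrefoo
  rot[14] = loose$extraterrefoot
  rot[15] = oose$extraterrefootl
  rot[16] = ose$extraterrefootlo
  rot[17] = se$extraterrefootloo
  rot[18] = e$extraterrefootloos
  rot[19] = $extraterrefootloose
Sorted (with $ < everything):
  sorted[0] = $extraterrefootloose  (last char: 'e')
  sorted[1] = aterrefootloose$extr  (last char: 'r')
  sorted[2] = e$extraterrefootloos  (last char: 's')
  sorted[3] = efootloose$extraterr  (last char: 'r')
  sorted[4] = errefootloose$extrat  (last char: 't')
  sorted[5] = extraterrefootloose$  (last char: '$')
  sorted[6] = footloose$extraterre  (last char: 'e')
  sorted[7] = loose$extraterrefoot  (last char: 't')
  sorted[8] = oose$extraterrefootl  (last char: 'l')
  sorted[9] = ootloose$extraterref  (last char: 'f')
  sorted[10] = ose$extraterrefootlo  (last char: 'o')
  sorted[11] = otloose$extraterrefo  (last char: 'o')
  sorted[12] = raterrefootloose$ext  (last char: 't')
  sorted[13] = refootloose$extrater  (last char: 'r')
  sorted[14] = rrefootloose$extrate  (last char: 'e')
  sorted[15] = se$extraterrefootloo  (last char: 'o')
  sorted[16] = terrefootloose$extra  (last char: 'a')
  sorted[17] = tloose$extraterrefoo  (last char: 'o')
  sorted[18] = traterrefootloose$ex  (last char: 'x')
  sorted[19] = xtraterrefootloose$e  (last char: 'e')
Last column: ersrt$etlfootreoaoxe
Original string S is at sorted index 5

Answer: ersrt$etlfootreoaoxe
5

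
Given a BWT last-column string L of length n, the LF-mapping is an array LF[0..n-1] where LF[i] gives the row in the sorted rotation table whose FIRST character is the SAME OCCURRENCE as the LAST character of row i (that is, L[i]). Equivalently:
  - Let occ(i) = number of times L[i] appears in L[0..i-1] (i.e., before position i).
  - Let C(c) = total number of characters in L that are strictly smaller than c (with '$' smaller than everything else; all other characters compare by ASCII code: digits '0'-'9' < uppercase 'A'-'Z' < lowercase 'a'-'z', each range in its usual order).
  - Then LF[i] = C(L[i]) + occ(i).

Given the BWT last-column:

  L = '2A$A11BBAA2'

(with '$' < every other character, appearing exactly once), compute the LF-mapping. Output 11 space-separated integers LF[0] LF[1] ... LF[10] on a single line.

Answer: 3 5 0 6 1 2 9 10 7 8 4

Derivation:
Char counts: '$':1, '1':2, '2':2, 'A':4, 'B':2
C (first-col start): C('$')=0, C('1')=1, C('2')=3, C('A')=5, C('B')=9
L[0]='2': occ=0, LF[0]=C('2')+0=3+0=3
L[1]='A': occ=0, LF[1]=C('A')+0=5+0=5
L[2]='$': occ=0, LF[2]=C('$')+0=0+0=0
L[3]='A': occ=1, LF[3]=C('A')+1=5+1=6
L[4]='1': occ=0, LF[4]=C('1')+0=1+0=1
L[5]='1': occ=1, LF[5]=C('1')+1=1+1=2
L[6]='B': occ=0, LF[6]=C('B')+0=9+0=9
L[7]='B': occ=1, LF[7]=C('B')+1=9+1=10
L[8]='A': occ=2, LF[8]=C('A')+2=5+2=7
L[9]='A': occ=3, LF[9]=C('A')+3=5+3=8
L[10]='2': occ=1, LF[10]=C('2')+1=3+1=4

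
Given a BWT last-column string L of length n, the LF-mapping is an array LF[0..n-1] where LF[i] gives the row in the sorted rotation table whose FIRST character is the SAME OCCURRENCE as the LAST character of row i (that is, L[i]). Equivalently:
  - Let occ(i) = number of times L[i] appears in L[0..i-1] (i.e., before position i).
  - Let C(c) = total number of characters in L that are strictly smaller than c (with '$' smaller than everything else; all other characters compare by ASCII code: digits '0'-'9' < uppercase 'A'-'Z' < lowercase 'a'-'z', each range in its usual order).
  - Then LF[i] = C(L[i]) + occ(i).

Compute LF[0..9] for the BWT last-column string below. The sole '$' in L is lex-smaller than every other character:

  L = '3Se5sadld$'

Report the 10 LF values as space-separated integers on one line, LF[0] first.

Answer: 1 3 7 2 9 4 5 8 6 0

Derivation:
Char counts: '$':1, '3':1, '5':1, 'S':1, 'a':1, 'd':2, 'e':1, 'l':1, 's':1
C (first-col start): C('$')=0, C('3')=1, C('5')=2, C('S')=3, C('a')=4, C('d')=5, C('e')=7, C('l')=8, C('s')=9
L[0]='3': occ=0, LF[0]=C('3')+0=1+0=1
L[1]='S': occ=0, LF[1]=C('S')+0=3+0=3
L[2]='e': occ=0, LF[2]=C('e')+0=7+0=7
L[3]='5': occ=0, LF[3]=C('5')+0=2+0=2
L[4]='s': occ=0, LF[4]=C('s')+0=9+0=9
L[5]='a': occ=0, LF[5]=C('a')+0=4+0=4
L[6]='d': occ=0, LF[6]=C('d')+0=5+0=5
L[7]='l': occ=0, LF[7]=C('l')+0=8+0=8
L[8]='d': occ=1, LF[8]=C('d')+1=5+1=6
L[9]='$': occ=0, LF[9]=C('$')+0=0+0=0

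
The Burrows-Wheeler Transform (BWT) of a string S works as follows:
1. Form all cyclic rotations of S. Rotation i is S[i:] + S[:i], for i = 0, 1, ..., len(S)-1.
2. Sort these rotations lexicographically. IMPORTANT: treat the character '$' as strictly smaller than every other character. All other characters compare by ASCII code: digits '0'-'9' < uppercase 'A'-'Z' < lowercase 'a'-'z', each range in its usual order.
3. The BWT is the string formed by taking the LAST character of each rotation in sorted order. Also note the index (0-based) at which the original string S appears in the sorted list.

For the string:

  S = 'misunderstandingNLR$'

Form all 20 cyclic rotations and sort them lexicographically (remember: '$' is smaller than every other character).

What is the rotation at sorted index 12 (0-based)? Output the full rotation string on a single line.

Answer: nderstandingNLR$misu

Derivation:
All 20 rotations (rotation i = S[i:]+S[:i]):
  rot[0] = misunderstandingNLR$
  rot[1] = isunderstandingNLR$m
  rot[2] = sunderstandingNLR$mi
  rot[3] = understandingNLR$mis
  rot[4] = nderstandingNLR$misu
  rot[5] = derstandingNLR$misun
  rot[6] = erstandingNLR$misund
  rot[7] = rstandingNLR$misunde
  rot[8] = standingNLR$misunder
  rot[9] = tandingNLR$misunders
  rot[10] = andingNLR$misunderst
  rot[11] = ndingNLR$misundersta
  rot[12] = dingNLR$misunderstan
  rot[13] = ingNLR$misunderstand
  rot[14] = ngNLR$misunderstandi
  rot[15] = gNLR$misunderstandin
  rot[16] = NLR$misunderstanding
  rot[17] = LR$misunderstandingN
  rot[18] = R$misunderstandingNL
  rot[19] = $misunderstandingNLR
Sorted (with $ < everything):
  sorted[0] = $misunderstandingNLR
  sorted[1] = LR$misunderstandingN
  sorted[2] = NLR$misunderstanding
  sorted[3] = R$misunderstandingNL
  sorted[4] = andingNLR$misunderst
  sorted[5] = derstandingNLR$misun
  sorted[6] = dingNLR$misunderstan
  sorted[7] = erstandingNLR$misund
  sorted[8] = gNLR$misunderstandin
  sorted[9] = ingNLR$misunderstand
  sorted[10] = isunderstandingNLR$m
  sorted[11] = misunderstandingNLR$
  sorted[12] = nderstandingNLR$misu
  sorted[13] = ndingNLR$misundersta
  sorted[14] = ngNLR$misunderstandi
  sorted[15] = rstandingNLR$misunde
  sorted[16] = standingNLR$misunder
  sorted[17] = sunderstandingNLR$mi
  sorted[18] = tandingNLR$misunders
  sorted[19] = understandingNLR$mis
sorted[12] = nderstandingNLR$misu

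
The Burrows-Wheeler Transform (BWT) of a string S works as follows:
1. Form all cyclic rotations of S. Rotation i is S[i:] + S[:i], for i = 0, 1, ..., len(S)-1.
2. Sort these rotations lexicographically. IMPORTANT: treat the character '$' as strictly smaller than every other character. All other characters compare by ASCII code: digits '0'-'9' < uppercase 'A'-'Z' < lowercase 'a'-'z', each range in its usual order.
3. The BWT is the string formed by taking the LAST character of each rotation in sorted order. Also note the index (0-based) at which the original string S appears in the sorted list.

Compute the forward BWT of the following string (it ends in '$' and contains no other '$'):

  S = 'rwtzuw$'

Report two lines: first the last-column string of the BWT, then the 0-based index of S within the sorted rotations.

Answer: w$wzurt
1

Derivation:
All 7 rotations (rotation i = S[i:]+S[:i]):
  rot[0] = rwtzuw$
  rot[1] = wtzuw$r
  rot[2] = tzuw$rw
  rot[3] = zuw$rwt
  rot[4] = uw$rwtz
  rot[5] = w$rwtzu
  rot[6] = $rwtzuw
Sorted (with $ < everything):
  sorted[0] = $rwtzuw  (last char: 'w')
  sorted[1] = rwtzuw$  (last char: '$')
  sorted[2] = tzuw$rw  (last char: 'w')
  sorted[3] = uw$rwtz  (last char: 'z')
  sorted[4] = w$rwtzu  (last char: 'u')
  sorted[5] = wtzuw$r  (last char: 'r')
  sorted[6] = zuw$rwt  (last char: 't')
Last column: w$wzurt
Original string S is at sorted index 1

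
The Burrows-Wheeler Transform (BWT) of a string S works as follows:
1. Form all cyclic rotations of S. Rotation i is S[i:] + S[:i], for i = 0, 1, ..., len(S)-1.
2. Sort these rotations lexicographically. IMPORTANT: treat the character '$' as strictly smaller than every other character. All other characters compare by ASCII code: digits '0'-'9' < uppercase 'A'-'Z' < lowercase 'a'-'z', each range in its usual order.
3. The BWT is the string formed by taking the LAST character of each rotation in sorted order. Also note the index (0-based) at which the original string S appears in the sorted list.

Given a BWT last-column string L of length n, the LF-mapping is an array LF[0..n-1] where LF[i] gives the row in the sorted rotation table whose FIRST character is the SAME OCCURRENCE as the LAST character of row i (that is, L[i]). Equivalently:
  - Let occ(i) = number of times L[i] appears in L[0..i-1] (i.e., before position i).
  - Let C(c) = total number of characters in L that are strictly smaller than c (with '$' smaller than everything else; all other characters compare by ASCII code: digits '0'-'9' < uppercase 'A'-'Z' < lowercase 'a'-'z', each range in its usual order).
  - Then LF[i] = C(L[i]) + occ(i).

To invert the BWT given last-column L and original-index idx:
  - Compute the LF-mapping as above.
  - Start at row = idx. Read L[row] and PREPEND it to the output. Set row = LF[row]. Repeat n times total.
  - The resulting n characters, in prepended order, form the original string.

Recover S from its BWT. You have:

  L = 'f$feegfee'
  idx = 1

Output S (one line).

LF mapping: 5 0 6 1 2 8 7 3 4
Walk LF starting at row 1, prepending L[row]:
  step 1: row=1, L[1]='$', prepend. Next row=LF[1]=0
  step 2: row=0, L[0]='f', prepend. Next row=LF[0]=5
  step 3: row=5, L[5]='g', prepend. Next row=LF[5]=8
  step 4: row=8, L[8]='e', prepend. Next row=LF[8]=4
  step 5: row=4, L[4]='e', prepend. Next row=LF[4]=2
  step 6: row=2, L[2]='f', prepend. Next row=LF[2]=6
  step 7: row=6, L[6]='f', prepend. Next row=LF[6]=7
  step 8: row=7, L[7]='e', prepend. Next row=LF[7]=3
  step 9: row=3, L[3]='e', prepend. Next row=LF[3]=1
Reversed output: eeffeegf$

Answer: eeffeegf$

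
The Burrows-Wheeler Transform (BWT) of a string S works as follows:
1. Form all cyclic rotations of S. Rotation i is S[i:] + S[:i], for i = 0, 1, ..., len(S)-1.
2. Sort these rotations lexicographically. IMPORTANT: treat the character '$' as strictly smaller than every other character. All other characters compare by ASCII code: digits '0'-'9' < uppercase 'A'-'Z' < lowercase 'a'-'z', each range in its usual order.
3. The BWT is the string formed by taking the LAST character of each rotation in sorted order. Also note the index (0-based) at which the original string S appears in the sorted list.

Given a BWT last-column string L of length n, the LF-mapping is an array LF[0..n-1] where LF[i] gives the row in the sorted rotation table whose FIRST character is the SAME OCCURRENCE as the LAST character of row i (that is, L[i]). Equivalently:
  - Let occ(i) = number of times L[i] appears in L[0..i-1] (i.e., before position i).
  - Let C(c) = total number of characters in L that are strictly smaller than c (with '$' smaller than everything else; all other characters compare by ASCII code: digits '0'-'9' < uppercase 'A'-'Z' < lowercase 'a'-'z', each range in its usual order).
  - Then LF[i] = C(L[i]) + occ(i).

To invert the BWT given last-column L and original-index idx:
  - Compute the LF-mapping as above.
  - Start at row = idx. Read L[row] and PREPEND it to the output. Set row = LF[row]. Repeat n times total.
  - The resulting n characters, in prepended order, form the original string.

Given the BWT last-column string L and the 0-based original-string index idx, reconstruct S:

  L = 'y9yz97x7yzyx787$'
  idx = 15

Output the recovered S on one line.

Answer: zxy797z7yx978yy$

Derivation:
LF mapping: 10 6 11 14 7 1 8 2 12 15 13 9 3 5 4 0
Walk LF starting at row 15, prepending L[row]:
  step 1: row=15, L[15]='$', prepend. Next row=LF[15]=0
  step 2: row=0, L[0]='y', prepend. Next row=LF[0]=10
  step 3: row=10, L[10]='y', prepend. Next row=LF[10]=13
  step 4: row=13, L[13]='8', prepend. Next row=LF[13]=5
  step 5: row=5, L[5]='7', prepend. Next row=LF[5]=1
  step 6: row=1, L[1]='9', prepend. Next row=LF[1]=6
  step 7: row=6, L[6]='x', prepend. Next row=LF[6]=8
  step 8: row=8, L[8]='y', prepend. Next row=LF[8]=12
  step 9: row=12, L[12]='7', prepend. Next row=LF[12]=3
  step 10: row=3, L[3]='z', prepend. Next row=LF[3]=14
  step 11: row=14, L[14]='7', prepend. Next row=LF[14]=4
  step 12: row=4, L[4]='9', prepend. Next row=LF[4]=7
  step 13: row=7, L[7]='7', prepend. Next row=LF[7]=2
  step 14: row=2, L[2]='y', prepend. Next row=LF[2]=11
  step 15: row=11, L[11]='x', prepend. Next row=LF[11]=9
  step 16: row=9, L[9]='z', prepend. Next row=LF[9]=15
Reversed output: zxy797z7yx978yy$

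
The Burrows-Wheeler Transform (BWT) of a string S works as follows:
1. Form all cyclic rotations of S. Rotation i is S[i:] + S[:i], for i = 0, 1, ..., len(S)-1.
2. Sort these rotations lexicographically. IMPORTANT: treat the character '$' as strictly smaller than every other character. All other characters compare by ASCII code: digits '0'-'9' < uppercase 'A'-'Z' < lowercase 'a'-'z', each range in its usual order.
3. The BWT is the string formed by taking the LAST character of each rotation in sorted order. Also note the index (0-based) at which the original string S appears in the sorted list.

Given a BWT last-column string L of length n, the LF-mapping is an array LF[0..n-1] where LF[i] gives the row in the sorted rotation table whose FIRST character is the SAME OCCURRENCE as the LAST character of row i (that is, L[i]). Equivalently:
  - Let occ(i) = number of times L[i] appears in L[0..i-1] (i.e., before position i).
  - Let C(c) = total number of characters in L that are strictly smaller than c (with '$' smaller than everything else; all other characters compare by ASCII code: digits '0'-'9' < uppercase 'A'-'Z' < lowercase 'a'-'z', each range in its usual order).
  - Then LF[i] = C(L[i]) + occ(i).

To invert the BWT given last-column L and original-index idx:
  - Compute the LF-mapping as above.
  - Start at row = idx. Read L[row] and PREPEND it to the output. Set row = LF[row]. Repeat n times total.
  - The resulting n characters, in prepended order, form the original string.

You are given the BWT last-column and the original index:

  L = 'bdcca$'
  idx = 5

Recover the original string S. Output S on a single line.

LF mapping: 2 5 3 4 1 0
Walk LF starting at row 5, prepending L[row]:
  step 1: row=5, L[5]='$', prepend. Next row=LF[5]=0
  step 2: row=0, L[0]='b', prepend. Next row=LF[0]=2
  step 3: row=2, L[2]='c', prepend. Next row=LF[2]=3
  step 4: row=3, L[3]='c', prepend. Next row=LF[3]=4
  step 5: row=4, L[4]='a', prepend. Next row=LF[4]=1
  step 6: row=1, L[1]='d', prepend. Next row=LF[1]=5
Reversed output: daccb$

Answer: daccb$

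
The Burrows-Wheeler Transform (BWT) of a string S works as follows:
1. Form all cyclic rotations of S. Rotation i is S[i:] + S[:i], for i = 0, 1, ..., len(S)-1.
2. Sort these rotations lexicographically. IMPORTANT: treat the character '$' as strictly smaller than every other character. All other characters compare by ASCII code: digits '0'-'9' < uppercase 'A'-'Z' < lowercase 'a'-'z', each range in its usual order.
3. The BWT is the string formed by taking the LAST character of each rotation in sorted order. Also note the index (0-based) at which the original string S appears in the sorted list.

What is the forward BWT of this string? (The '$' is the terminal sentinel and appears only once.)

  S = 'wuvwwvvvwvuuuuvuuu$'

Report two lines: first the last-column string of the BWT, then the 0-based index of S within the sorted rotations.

All 19 rotations (rotation i = S[i:]+S[:i]):
  rot[0] = wuvwwvvvwvuuuuvuuu$
  rot[1] = uvwwvvvwvuuuuvuuu$w
  rot[2] = vwwvvvwvuuuuvuuu$wu
  rot[3] = wwvvvwvuuuuvuuu$wuv
  rot[4] = wvvvwvuuuuvuuu$wuvw
  rot[5] = vvvwvuuuuvuuu$wuvww
  rot[6] = vvwvuuuuvuuu$wuvwwv
  rot[7] = vwvuuuuvuuu$wuvwwvv
  rot[8] = wvuuuuvuuu$wuvwwvvv
  rot[9] = vuuuuvuuu$wuvwwvvvw
  rot[10] = uuuuvuuu$wuvwwvvvwv
  rot[11] = uuuvuuu$wuvwwvvvwvu
  rot[12] = uuvuuu$wuvwwvvvwvuu
  rot[13] = uvuuu$wuvwwvvvwvuuu
  rot[14] = vuuu$wuvwwvvvwvuuuu
  rot[15] = uuu$wuvwwvvvwvuuuuv
  rot[16] = uu$wuvwwvvvwvuuuuvu
  rot[17] = u$wuvwwvvvwvuuuuvuu
  rot[18] = $wuvwwvvvwvuuuuvuuu
Sorted (with $ < everything):
  sorted[0] = $wuvwwvvvwvuuuuvuuu  (last char: 'u')
  sorted[1] = u$wuvwwvvvwvuuuuvuu  (last char: 'u')
  sorted[2] = uu$wuvwwvvvwvuuuuvu  (last char: 'u')
  sorted[3] = uuu$wuvwwvvvwvuuuuv  (last char: 'v')
  sorted[4] = uuuuvuuu$wuvwwvvvwv  (last char: 'v')
  sorted[5] = uuuvuuu$wuvwwvvvwvu  (last char: 'u')
  sorted[6] = uuvuuu$wuvwwvvvwvuu  (last char: 'u')
  sorted[7] = uvuuu$wuvwwvvvwvuuu  (last char: 'u')
  sorted[8] = uvwwvvvwvuuuuvuuu$w  (last char: 'w')
  sorted[9] = vuuu$wuvwwvvvwvuuuu  (last char: 'u')
  sorted[10] = vuuuuvuuu$wuvwwvvvw  (last char: 'w')
  sorted[11] = vvvwvuuuuvuuu$wuvww  (last char: 'w')
  sorted[12] = vvwvuuuuvuuu$wuvwwv  (last char: 'v')
  sorted[13] = vwvuuuuvuuu$wuvwwvv  (last char: 'v')
  sorted[14] = vwwvvvwvuuuuvuuu$wu  (last char: 'u')
  sorted[15] = wuvwwvvvwvuuuuvuuu$  (last char: '$')
  sorted[16] = wvuuuuvuuu$wuvwwvvv  (last char: 'v')
  sorted[17] = wvvvwvuuuuvuuu$wuvw  (last char: 'w')
  sorted[18] = wwvvvwvuuuuvuuu$wuv  (last char: 'v')
Last column: uuuvvuuuwuwwvvu$vwv
Original string S is at sorted index 15

Answer: uuuvvuuuwuwwvvu$vwv
15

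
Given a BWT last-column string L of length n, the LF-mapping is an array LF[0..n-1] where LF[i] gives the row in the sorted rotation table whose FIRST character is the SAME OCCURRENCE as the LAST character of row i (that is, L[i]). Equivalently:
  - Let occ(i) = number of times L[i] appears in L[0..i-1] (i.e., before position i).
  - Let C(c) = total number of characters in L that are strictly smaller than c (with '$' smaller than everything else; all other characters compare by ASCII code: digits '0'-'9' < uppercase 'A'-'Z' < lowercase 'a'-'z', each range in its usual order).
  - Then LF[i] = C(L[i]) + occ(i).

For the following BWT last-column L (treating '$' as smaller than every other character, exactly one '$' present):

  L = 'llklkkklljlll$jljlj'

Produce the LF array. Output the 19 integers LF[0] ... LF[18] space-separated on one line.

Answer: 9 10 5 11 6 7 8 12 13 1 14 15 16 0 2 17 3 18 4

Derivation:
Char counts: '$':1, 'j':4, 'k':4, 'l':10
C (first-col start): C('$')=0, C('j')=1, C('k')=5, C('l')=9
L[0]='l': occ=0, LF[0]=C('l')+0=9+0=9
L[1]='l': occ=1, LF[1]=C('l')+1=9+1=10
L[2]='k': occ=0, LF[2]=C('k')+0=5+0=5
L[3]='l': occ=2, LF[3]=C('l')+2=9+2=11
L[4]='k': occ=1, LF[4]=C('k')+1=5+1=6
L[5]='k': occ=2, LF[5]=C('k')+2=5+2=7
L[6]='k': occ=3, LF[6]=C('k')+3=5+3=8
L[7]='l': occ=3, LF[7]=C('l')+3=9+3=12
L[8]='l': occ=4, LF[8]=C('l')+4=9+4=13
L[9]='j': occ=0, LF[9]=C('j')+0=1+0=1
L[10]='l': occ=5, LF[10]=C('l')+5=9+5=14
L[11]='l': occ=6, LF[11]=C('l')+6=9+6=15
L[12]='l': occ=7, LF[12]=C('l')+7=9+7=16
L[13]='$': occ=0, LF[13]=C('$')+0=0+0=0
L[14]='j': occ=1, LF[14]=C('j')+1=1+1=2
L[15]='l': occ=8, LF[15]=C('l')+8=9+8=17
L[16]='j': occ=2, LF[16]=C('j')+2=1+2=3
L[17]='l': occ=9, LF[17]=C('l')+9=9+9=18
L[18]='j': occ=3, LF[18]=C('j')+3=1+3=4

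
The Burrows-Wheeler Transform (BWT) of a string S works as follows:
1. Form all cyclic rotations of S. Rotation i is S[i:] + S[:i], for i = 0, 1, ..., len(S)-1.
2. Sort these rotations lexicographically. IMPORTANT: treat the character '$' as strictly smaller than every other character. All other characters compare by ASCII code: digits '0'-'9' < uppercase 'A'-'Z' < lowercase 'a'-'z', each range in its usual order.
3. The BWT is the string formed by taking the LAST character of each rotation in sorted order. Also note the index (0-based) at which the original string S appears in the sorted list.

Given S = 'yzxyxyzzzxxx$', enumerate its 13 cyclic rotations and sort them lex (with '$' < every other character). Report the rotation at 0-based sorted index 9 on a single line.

All 13 rotations (rotation i = S[i:]+S[:i]):
  rot[0] = yzxyxyzzzxxx$
  rot[1] = zxyxyzzzxxx$y
  rot[2] = xyxyzzzxxx$yz
  rot[3] = yxyzzzxxx$yzx
  rot[4] = xyzzzxxx$yzxy
  rot[5] = yzzzxxx$yzxyx
  rot[6] = zzzxxx$yzxyxy
  rot[7] = zzxxx$yzxyxyz
  rot[8] = zxxx$yzxyxyzz
  rot[9] = xxx$yzxyxyzzz
  rot[10] = xx$yzxyxyzzzx
  rot[11] = x$yzxyxyzzzxx
  rot[12] = $yzxyxyzzzxxx
Sorted (with $ < everything):
  sorted[0] = $yzxyxyzzzxxx
  sorted[1] = x$yzxyxyzzzxx
  sorted[2] = xx$yzxyxyzzzx
  sorted[3] = xxx$yzxyxyzzz
  sorted[4] = xyxyzzzxxx$yz
  sorted[5] = xyzzzxxx$yzxy
  sorted[6] = yxyzzzxxx$yzx
  sorted[7] = yzxyxyzzzxxx$
  sorted[8] = yzzzxxx$yzxyx
  sorted[9] = zxxx$yzxyxyzz
  sorted[10] = zxyxyzzzxxx$y
  sorted[11] = zzxxx$yzxyxyz
  sorted[12] = zzzxxx$yzxyxy
sorted[9] = zxxx$yzxyxyzz

Answer: zxxx$yzxyxyzz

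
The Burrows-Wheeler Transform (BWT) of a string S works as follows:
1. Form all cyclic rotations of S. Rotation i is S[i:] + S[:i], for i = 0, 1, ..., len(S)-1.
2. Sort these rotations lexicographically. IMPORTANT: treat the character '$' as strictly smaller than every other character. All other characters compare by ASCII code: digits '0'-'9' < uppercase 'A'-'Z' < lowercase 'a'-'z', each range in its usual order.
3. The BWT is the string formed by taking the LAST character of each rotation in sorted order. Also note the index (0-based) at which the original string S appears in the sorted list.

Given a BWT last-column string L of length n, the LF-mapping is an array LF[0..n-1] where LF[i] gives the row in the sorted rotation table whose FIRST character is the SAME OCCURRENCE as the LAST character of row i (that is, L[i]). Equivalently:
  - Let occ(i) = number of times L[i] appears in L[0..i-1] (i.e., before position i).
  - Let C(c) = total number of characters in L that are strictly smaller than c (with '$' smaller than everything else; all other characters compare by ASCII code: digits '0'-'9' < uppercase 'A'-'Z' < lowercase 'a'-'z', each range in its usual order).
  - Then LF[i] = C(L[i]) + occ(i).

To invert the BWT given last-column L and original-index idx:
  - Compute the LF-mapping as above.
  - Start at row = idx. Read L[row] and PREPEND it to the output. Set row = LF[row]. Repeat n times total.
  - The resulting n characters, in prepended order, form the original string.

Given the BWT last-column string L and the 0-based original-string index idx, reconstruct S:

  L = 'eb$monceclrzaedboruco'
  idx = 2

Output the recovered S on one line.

Answer: bamboozledoccurrence$

Derivation:
LF mapping: 8 2 0 12 14 13 4 9 5 11 17 20 1 10 7 3 15 18 19 6 16
Walk LF starting at row 2, prepending L[row]:
  step 1: row=2, L[2]='$', prepend. Next row=LF[2]=0
  step 2: row=0, L[0]='e', prepend. Next row=LF[0]=8
  step 3: row=8, L[8]='c', prepend. Next row=LF[8]=5
  step 4: row=5, L[5]='n', prepend. Next row=LF[5]=13
  step 5: row=13, L[13]='e', prepend. Next row=LF[13]=10
  step 6: row=10, L[10]='r', prepend. Next row=LF[10]=17
  step 7: row=17, L[17]='r', prepend. Next row=LF[17]=18
  step 8: row=18, L[18]='u', prepend. Next row=LF[18]=19
  step 9: row=19, L[19]='c', prepend. Next row=LF[19]=6
  step 10: row=6, L[6]='c', prepend. Next row=LF[6]=4
  step 11: row=4, L[4]='o', prepend. Next row=LF[4]=14
  step 12: row=14, L[14]='d', prepend. Next row=LF[14]=7
  step 13: row=7, L[7]='e', prepend. Next row=LF[7]=9
  step 14: row=9, L[9]='l', prepend. Next row=LF[9]=11
  step 15: row=11, L[11]='z', prepend. Next row=LF[11]=20
  step 16: row=20, L[20]='o', prepend. Next row=LF[20]=16
  step 17: row=16, L[16]='o', prepend. Next row=LF[16]=15
  step 18: row=15, L[15]='b', prepend. Next row=LF[15]=3
  step 19: row=3, L[3]='m', prepend. Next row=LF[3]=12
  step 20: row=12, L[12]='a', prepend. Next row=LF[12]=1
  step 21: row=1, L[1]='b', prepend. Next row=LF[1]=2
Reversed output: bamboozledoccurrence$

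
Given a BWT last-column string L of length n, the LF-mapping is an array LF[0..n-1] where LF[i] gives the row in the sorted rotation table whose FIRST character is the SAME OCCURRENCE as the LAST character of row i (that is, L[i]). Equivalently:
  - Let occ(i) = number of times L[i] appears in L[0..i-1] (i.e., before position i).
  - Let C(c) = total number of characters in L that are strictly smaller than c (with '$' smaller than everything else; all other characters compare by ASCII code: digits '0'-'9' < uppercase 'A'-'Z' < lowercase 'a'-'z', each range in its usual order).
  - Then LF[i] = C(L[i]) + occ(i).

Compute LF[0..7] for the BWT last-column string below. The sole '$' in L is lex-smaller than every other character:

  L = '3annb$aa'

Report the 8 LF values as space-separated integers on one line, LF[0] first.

Char counts: '$':1, '3':1, 'a':3, 'b':1, 'n':2
C (first-col start): C('$')=0, C('3')=1, C('a')=2, C('b')=5, C('n')=6
L[0]='3': occ=0, LF[0]=C('3')+0=1+0=1
L[1]='a': occ=0, LF[1]=C('a')+0=2+0=2
L[2]='n': occ=0, LF[2]=C('n')+0=6+0=6
L[3]='n': occ=1, LF[3]=C('n')+1=6+1=7
L[4]='b': occ=0, LF[4]=C('b')+0=5+0=5
L[5]='$': occ=0, LF[5]=C('$')+0=0+0=0
L[6]='a': occ=1, LF[6]=C('a')+1=2+1=3
L[7]='a': occ=2, LF[7]=C('a')+2=2+2=4

Answer: 1 2 6 7 5 0 3 4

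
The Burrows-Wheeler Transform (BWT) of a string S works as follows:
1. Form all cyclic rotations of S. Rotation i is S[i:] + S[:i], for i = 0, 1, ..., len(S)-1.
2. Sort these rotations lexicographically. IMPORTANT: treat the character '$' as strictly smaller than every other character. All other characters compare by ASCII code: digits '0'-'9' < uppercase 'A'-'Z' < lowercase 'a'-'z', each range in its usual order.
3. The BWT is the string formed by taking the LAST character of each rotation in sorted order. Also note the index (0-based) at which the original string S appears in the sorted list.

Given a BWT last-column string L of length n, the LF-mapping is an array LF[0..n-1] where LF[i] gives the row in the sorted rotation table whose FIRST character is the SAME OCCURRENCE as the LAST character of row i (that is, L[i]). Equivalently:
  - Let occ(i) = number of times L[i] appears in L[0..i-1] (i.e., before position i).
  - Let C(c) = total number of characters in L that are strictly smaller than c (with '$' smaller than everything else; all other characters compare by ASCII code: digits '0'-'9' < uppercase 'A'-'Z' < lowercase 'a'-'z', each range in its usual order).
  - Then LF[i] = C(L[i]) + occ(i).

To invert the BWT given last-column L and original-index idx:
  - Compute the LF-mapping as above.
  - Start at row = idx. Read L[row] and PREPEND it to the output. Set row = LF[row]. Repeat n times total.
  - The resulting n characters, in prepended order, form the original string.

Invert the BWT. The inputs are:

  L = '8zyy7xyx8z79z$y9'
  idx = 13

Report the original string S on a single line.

Answer: z78xx9y9zyzy7y8$

Derivation:
LF mapping: 3 13 9 10 1 7 11 8 4 14 2 5 15 0 12 6
Walk LF starting at row 13, prepending L[row]:
  step 1: row=13, L[13]='$', prepend. Next row=LF[13]=0
  step 2: row=0, L[0]='8', prepend. Next row=LF[0]=3
  step 3: row=3, L[3]='y', prepend. Next row=LF[3]=10
  step 4: row=10, L[10]='7', prepend. Next row=LF[10]=2
  step 5: row=2, L[2]='y', prepend. Next row=LF[2]=9
  step 6: row=9, L[9]='z', prepend. Next row=LF[9]=14
  step 7: row=14, L[14]='y', prepend. Next row=LF[14]=12
  step 8: row=12, L[12]='z', prepend. Next row=LF[12]=15
  step 9: row=15, L[15]='9', prepend. Next row=LF[15]=6
  step 10: row=6, L[6]='y', prepend. Next row=LF[6]=11
  step 11: row=11, L[11]='9', prepend. Next row=LF[11]=5
  step 12: row=5, L[5]='x', prepend. Next row=LF[5]=7
  step 13: row=7, L[7]='x', prepend. Next row=LF[7]=8
  step 14: row=8, L[8]='8', prepend. Next row=LF[8]=4
  step 15: row=4, L[4]='7', prepend. Next row=LF[4]=1
  step 16: row=1, L[1]='z', prepend. Next row=LF[1]=13
Reversed output: z78xx9y9zyzy7y8$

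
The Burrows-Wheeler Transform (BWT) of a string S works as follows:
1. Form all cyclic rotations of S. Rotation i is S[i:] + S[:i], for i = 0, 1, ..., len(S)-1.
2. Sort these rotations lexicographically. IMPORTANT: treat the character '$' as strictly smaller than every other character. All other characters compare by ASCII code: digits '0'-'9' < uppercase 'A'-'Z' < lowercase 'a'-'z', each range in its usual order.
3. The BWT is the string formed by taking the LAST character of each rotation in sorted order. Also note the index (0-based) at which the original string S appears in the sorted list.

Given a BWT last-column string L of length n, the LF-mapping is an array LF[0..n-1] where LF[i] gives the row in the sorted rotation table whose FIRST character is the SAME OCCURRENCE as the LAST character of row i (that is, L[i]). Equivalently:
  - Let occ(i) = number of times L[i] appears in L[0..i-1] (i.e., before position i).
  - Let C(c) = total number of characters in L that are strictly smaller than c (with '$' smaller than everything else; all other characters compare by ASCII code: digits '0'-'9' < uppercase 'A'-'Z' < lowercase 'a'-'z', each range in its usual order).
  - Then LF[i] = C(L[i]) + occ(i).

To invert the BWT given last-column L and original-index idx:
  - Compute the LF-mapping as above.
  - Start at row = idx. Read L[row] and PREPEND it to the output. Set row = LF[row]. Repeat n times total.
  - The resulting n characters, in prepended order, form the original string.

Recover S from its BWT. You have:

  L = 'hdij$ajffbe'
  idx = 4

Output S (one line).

Answer: ejfibjdafh$

Derivation:
LF mapping: 7 3 8 9 0 1 10 5 6 2 4
Walk LF starting at row 4, prepending L[row]:
  step 1: row=4, L[4]='$', prepend. Next row=LF[4]=0
  step 2: row=0, L[0]='h', prepend. Next row=LF[0]=7
  step 3: row=7, L[7]='f', prepend. Next row=LF[7]=5
  step 4: row=5, L[5]='a', prepend. Next row=LF[5]=1
  step 5: row=1, L[1]='d', prepend. Next row=LF[1]=3
  step 6: row=3, L[3]='j', prepend. Next row=LF[3]=9
  step 7: row=9, L[9]='b', prepend. Next row=LF[9]=2
  step 8: row=2, L[2]='i', prepend. Next row=LF[2]=8
  step 9: row=8, L[8]='f', prepend. Next row=LF[8]=6
  step 10: row=6, L[6]='j', prepend. Next row=LF[6]=10
  step 11: row=10, L[10]='e', prepend. Next row=LF[10]=4
Reversed output: ejfibjdafh$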